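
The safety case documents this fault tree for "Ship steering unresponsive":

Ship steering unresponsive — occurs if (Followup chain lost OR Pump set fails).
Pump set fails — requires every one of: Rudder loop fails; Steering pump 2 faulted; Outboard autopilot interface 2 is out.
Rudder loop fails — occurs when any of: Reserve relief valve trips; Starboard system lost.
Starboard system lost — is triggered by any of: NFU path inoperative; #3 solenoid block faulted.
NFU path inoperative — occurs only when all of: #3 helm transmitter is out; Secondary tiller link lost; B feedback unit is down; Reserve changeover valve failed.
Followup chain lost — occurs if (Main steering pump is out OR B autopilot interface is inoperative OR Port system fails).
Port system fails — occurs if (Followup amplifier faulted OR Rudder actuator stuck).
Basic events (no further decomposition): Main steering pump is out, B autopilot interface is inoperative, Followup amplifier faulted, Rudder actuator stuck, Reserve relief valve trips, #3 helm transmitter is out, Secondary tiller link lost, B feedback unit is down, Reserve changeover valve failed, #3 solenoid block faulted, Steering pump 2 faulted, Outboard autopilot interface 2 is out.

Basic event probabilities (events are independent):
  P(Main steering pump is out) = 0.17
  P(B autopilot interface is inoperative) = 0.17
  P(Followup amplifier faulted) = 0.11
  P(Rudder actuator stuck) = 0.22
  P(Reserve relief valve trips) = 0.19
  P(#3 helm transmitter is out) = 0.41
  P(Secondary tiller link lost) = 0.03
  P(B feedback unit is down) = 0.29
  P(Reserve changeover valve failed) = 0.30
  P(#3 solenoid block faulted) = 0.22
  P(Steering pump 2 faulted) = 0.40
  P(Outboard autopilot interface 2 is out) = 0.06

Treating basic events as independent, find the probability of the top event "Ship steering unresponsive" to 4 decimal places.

P(Port system fails) [OR] = 1 − (1−0.11) × (1−0.22) = 0.305800
P(Followup chain lost) [OR] = 1 − (1−0.17) × (1−0.17) × (1−0.305800) = 0.521766
P(NFU path inoperative) [AND] = 0.41 × 0.03 × 0.29 × 0.30 = 0.001070
P(Starboard system lost) [OR] = 1 − (1−0.001070) × (1−0.22) = 0.220835
P(Rudder loop fails) [OR] = 1 − (1−0.19) × (1−0.220835) = 0.368876
P(Pump set fails) [AND] = 0.368876 × 0.40 × 0.06 = 0.008853
P(Ship steering unresponsive) [OR] = 1 − (1−0.521766) × (1−0.008853) = 0.526000
Rounded to 4 decimal places: P(Ship steering unresponsive) ≈ 0.5260.

0.5260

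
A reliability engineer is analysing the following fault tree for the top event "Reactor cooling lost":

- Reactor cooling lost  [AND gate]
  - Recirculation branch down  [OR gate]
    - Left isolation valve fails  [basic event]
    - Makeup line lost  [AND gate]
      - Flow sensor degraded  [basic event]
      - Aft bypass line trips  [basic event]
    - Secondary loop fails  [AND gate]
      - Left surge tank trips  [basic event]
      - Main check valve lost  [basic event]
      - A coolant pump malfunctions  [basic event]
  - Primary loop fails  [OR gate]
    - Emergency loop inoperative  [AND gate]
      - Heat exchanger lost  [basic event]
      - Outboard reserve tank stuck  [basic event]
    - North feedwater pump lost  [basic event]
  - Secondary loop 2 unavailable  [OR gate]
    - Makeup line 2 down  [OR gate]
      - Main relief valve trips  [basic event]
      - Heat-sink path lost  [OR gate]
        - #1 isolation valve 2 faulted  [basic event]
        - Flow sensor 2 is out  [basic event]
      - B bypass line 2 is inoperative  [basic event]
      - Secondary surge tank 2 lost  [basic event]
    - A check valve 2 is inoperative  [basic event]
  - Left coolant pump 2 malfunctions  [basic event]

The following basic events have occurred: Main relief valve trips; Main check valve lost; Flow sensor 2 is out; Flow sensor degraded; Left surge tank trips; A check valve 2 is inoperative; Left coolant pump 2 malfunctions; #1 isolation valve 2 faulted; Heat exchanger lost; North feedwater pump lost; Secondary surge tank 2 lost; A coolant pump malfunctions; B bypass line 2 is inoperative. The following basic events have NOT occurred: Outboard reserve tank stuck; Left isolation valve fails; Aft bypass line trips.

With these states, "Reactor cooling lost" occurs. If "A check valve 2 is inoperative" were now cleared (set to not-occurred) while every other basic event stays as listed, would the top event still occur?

Counterfactual: set "A check valve 2 is inoperative" to not occurred.
Makeup line lost [AND]: Flow sensor degraded=occurs, Aft bypass line trips=not → not all inputs occur → does not occur.
Secondary loop fails [AND]: Left surge tank trips=occurs, Main check valve lost=occurs, A coolant pump malfunctions=occurs → all inputs occur → occurs.
Recirculation branch down [OR]: Left isolation valve fails=not, Makeup line lost=not, Secondary loop fails=occurs → at least one input occurs → occurs.
Emergency loop inoperative [AND]: Heat exchanger lost=occurs, Outboard reserve tank stuck=not → not all inputs occur → does not occur.
Primary loop fails [OR]: Emergency loop inoperative=not, North feedwater pump lost=occurs → at least one input occurs → occurs.
Heat-sink path lost [OR]: #1 isolation valve 2 faulted=occurs, Flow sensor 2 is out=occurs → at least one input occurs → occurs.
Makeup line 2 down [OR]: Main relief valve trips=occurs, Heat-sink path lost=occurs, B bypass line 2 is inoperative=occurs, Secondary surge tank 2 lost=occurs → at least one input occurs → occurs.
Secondary loop 2 unavailable [OR]: Makeup line 2 down=occurs, A check valve 2 is inoperative=not → at least one input occurs → occurs.
Reactor cooling lost [AND]: Recirculation branch down=occurs, Primary loop fails=occurs, Secondary loop 2 unavailable=occurs, Left coolant pump 2 malfunctions=occurs → all inputs occur → occurs.

Yes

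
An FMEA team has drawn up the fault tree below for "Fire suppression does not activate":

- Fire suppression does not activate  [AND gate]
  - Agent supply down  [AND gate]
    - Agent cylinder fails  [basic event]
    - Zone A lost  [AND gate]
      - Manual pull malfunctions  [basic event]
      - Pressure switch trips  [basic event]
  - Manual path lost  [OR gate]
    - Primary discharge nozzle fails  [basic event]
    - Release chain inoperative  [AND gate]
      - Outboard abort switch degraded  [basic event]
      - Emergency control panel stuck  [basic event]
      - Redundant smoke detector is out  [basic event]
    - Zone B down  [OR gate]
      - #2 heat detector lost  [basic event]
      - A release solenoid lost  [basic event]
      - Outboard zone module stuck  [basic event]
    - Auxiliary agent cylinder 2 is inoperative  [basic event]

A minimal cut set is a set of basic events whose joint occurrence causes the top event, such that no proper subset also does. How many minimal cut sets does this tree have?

Zone A lost [AND]: one cut set from each child combined → 1 × 1 = 1 cut set(s).
Agent supply down [AND]: one cut set from each child combined → 1 × 1 = 1 cut set(s).
Release chain inoperative [AND]: one cut set from each child combined → 1 × 1 × 1 = 1 cut set(s).
Zone B down [OR]: union of children's cut sets → 3 cut set(s).
Manual path lost [OR]: union of children's cut sets → 6 cut set(s).
Fire suppression does not activate [AND]: one cut set from each child combined → 1 × 6 = 6 cut set(s).
Minimal cut sets: {Agent cylinder fails, Manual pull malfunctions, Pressure switch trips, Primary discharge nozzle fails}; {Agent cylinder fails, Emergency control panel stuck, Manual pull malfunctions, Outboard abort switch degraded, Pressure switch trips, Redundant smoke detector is out}; {#2 heat detector lost, Agent cylinder fails, Manual pull malfunctions, Pressure switch trips}; {A release solenoid lost, Agent cylinder fails, Manual pull malfunctions, Pressure switch trips}; {Agent cylinder fails, Manual pull malfunctions, Outboard zone module stuck, Pressure switch trips}; {Agent cylinder fails, Auxiliary agent cylinder 2 is inoperative, Manual pull malfunctions, Pressure switch trips}.

6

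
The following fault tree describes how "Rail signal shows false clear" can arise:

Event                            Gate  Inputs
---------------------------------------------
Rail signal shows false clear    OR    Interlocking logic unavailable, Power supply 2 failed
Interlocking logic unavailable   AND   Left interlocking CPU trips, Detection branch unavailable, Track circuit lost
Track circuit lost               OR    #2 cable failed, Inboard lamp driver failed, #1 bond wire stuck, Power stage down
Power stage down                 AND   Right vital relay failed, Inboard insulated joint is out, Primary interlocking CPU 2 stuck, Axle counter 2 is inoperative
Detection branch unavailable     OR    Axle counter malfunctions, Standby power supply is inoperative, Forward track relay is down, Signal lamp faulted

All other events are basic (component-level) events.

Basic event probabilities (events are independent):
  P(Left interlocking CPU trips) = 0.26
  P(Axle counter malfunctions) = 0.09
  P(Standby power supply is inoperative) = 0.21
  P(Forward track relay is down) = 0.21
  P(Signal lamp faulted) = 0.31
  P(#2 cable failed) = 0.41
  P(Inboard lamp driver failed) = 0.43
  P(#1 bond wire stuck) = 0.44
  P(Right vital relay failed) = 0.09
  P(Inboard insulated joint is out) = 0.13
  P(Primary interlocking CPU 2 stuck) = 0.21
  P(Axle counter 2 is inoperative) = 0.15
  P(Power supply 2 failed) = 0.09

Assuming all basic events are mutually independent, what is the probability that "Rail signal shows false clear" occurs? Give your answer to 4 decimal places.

0.2068

P(Detection branch unavailable) [OR] = 1 − (1−0.09) × (1−0.21) × (1−0.21) × (1−0.31) = 0.608128
P(Power stage down) [AND] = 0.09 × 0.13 × 0.21 × 0.15 = 0.000369
P(Track circuit lost) [OR] = 1 − (1−0.41) × (1−0.43) × (1−0.44) × (1−0.000369) = 0.811741
P(Interlocking logic unavailable) [AND] = 0.26 × 0.608128 × 0.811741 = 0.128347
P(Rail signal shows false clear) [OR] = 1 − (1−0.128347) × (1−0.09) = 0.206796
Rounded to 4 decimal places: P(Rail signal shows false clear) ≈ 0.2068.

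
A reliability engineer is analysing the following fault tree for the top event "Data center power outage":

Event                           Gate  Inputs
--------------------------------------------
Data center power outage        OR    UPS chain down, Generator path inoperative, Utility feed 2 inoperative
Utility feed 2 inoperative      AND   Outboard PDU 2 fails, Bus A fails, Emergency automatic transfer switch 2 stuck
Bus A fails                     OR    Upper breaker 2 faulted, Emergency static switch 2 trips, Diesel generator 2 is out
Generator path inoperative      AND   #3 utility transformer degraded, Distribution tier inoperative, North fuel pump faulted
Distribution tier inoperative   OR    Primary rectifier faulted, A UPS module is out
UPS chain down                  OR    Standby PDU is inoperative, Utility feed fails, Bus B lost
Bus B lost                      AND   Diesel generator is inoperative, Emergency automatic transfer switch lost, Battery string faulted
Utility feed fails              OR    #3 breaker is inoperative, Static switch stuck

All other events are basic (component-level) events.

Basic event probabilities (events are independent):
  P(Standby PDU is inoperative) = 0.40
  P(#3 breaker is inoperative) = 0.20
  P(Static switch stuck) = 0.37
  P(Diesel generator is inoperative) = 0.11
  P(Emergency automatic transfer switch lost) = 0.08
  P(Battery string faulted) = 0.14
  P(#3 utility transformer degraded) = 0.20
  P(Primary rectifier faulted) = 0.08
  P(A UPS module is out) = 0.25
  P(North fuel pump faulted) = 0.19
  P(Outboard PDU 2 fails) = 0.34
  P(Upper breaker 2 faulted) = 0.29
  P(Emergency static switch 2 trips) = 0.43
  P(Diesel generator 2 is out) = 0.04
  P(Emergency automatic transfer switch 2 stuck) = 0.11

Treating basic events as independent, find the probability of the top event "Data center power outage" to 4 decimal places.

0.7084

P(Utility feed fails) [OR] = 1 − (1−0.20) × (1−0.37) = 0.496000
P(Bus B lost) [AND] = 0.11 × 0.08 × 0.14 = 0.001232
P(UPS chain down) [OR] = 1 − (1−0.40) × (1−0.496000) × (1−0.001232) = 0.697973
P(Distribution tier inoperative) [OR] = 1 − (1−0.08) × (1−0.25) = 0.310000
P(Generator path inoperative) [AND] = 0.20 × 0.310000 × 0.19 = 0.011780
P(Bus A fails) [OR] = 1 − (1−0.29) × (1−0.43) × (1−0.04) = 0.611488
P(Utility feed 2 inoperative) [AND] = 0.34 × 0.611488 × 0.11 = 0.022870
P(Data center power outage) [OR] = 1 − (1−0.697973) × (1−0.011780) × (1−0.022870) = 0.708357
Rounded to 4 decimal places: P(Data center power outage) ≈ 0.7084.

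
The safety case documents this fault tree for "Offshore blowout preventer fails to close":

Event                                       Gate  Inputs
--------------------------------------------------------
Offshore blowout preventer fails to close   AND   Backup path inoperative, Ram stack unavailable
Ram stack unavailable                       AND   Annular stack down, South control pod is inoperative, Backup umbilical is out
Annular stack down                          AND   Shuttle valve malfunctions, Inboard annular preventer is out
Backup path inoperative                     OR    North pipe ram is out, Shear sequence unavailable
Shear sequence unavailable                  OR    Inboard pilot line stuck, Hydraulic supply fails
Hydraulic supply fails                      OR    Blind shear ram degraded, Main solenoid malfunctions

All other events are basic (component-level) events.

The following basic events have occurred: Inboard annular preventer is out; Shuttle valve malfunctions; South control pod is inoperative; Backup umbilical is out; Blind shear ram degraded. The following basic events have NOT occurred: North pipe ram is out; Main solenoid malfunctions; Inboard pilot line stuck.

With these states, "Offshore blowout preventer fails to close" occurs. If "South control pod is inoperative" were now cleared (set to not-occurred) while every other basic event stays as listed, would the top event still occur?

No

Counterfactual: set "South control pod is inoperative" to not occurred.
Hydraulic supply fails [OR]: Blind shear ram degraded=occurs, Main solenoid malfunctions=not → at least one input occurs → occurs.
Shear sequence unavailable [OR]: Inboard pilot line stuck=not, Hydraulic supply fails=occurs → at least one input occurs → occurs.
Backup path inoperative [OR]: North pipe ram is out=not, Shear sequence unavailable=occurs → at least one input occurs → occurs.
Annular stack down [AND]: Shuttle valve malfunctions=occurs, Inboard annular preventer is out=occurs → all inputs occur → occurs.
Ram stack unavailable [AND]: Annular stack down=occurs, South control pod is inoperative=not, Backup umbilical is out=occurs → not all inputs occur → does not occur.
Offshore blowout preventer fails to close [AND]: Backup path inoperative=occurs, Ram stack unavailable=not → not all inputs occur → does not occur.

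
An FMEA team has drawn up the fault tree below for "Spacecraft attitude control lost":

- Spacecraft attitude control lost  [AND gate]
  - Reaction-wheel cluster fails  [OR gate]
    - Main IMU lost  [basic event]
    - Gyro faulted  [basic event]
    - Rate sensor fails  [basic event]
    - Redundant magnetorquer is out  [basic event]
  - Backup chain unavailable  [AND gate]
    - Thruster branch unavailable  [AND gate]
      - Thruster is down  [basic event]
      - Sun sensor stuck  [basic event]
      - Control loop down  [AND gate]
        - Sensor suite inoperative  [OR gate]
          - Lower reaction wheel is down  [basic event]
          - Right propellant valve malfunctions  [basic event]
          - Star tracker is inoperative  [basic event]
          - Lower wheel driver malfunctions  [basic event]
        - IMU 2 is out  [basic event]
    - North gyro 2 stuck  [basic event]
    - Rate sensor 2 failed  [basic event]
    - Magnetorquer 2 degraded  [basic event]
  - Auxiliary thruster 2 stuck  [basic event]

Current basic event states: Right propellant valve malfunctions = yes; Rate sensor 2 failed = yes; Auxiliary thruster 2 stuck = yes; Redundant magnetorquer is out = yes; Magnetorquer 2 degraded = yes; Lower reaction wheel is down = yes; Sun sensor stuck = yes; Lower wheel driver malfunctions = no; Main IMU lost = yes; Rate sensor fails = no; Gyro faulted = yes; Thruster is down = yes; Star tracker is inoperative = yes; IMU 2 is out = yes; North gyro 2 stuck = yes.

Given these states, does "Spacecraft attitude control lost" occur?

Yes

Reaction-wheel cluster fails [OR]: Main IMU lost=occurs, Gyro faulted=occurs, Rate sensor fails=not, Redundant magnetorquer is out=occurs → at least one input occurs → occurs.
Sensor suite inoperative [OR]: Lower reaction wheel is down=occurs, Right propellant valve malfunctions=occurs, Star tracker is inoperative=occurs, Lower wheel driver malfunctions=not → at least one input occurs → occurs.
Control loop down [AND]: Sensor suite inoperative=occurs, IMU 2 is out=occurs → all inputs occur → occurs.
Thruster branch unavailable [AND]: Thruster is down=occurs, Sun sensor stuck=occurs, Control loop down=occurs → all inputs occur → occurs.
Backup chain unavailable [AND]: Thruster branch unavailable=occurs, North gyro 2 stuck=occurs, Rate sensor 2 failed=occurs, Magnetorquer 2 degraded=occurs → all inputs occur → occurs.
Spacecraft attitude control lost [AND]: Reaction-wheel cluster fails=occurs, Backup chain unavailable=occurs, Auxiliary thruster 2 stuck=occurs → all inputs occur → occurs.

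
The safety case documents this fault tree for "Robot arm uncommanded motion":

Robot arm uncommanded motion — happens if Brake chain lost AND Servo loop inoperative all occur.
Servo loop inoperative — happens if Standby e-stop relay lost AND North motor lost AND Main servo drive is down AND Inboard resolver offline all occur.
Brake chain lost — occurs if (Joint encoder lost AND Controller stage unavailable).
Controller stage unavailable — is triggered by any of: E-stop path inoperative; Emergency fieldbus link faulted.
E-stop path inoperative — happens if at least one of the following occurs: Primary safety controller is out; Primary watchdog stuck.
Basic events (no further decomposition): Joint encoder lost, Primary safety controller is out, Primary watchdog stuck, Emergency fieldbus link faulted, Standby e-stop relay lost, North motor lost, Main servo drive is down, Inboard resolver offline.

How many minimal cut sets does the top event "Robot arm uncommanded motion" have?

E-stop path inoperative [OR]: union of children's cut sets → 2 cut set(s).
Controller stage unavailable [OR]: union of children's cut sets → 3 cut set(s).
Brake chain lost [AND]: one cut set from each child combined → 1 × 3 = 3 cut set(s).
Servo loop inoperative [AND]: one cut set from each child combined → 1 × 1 × 1 × 1 = 1 cut set(s).
Robot arm uncommanded motion [AND]: one cut set from each child combined → 3 × 1 = 3 cut set(s).
Minimal cut sets: {Inboard resolver offline, Joint encoder lost, Main servo drive is down, North motor lost, Primary safety controller is out, Standby e-stop relay lost}; {Inboard resolver offline, Joint encoder lost, Main servo drive is down, North motor lost, Primary watchdog stuck, Standby e-stop relay lost}; {Emergency fieldbus link faulted, Inboard resolver offline, Joint encoder lost, Main servo drive is down, North motor lost, Standby e-stop relay lost}.

3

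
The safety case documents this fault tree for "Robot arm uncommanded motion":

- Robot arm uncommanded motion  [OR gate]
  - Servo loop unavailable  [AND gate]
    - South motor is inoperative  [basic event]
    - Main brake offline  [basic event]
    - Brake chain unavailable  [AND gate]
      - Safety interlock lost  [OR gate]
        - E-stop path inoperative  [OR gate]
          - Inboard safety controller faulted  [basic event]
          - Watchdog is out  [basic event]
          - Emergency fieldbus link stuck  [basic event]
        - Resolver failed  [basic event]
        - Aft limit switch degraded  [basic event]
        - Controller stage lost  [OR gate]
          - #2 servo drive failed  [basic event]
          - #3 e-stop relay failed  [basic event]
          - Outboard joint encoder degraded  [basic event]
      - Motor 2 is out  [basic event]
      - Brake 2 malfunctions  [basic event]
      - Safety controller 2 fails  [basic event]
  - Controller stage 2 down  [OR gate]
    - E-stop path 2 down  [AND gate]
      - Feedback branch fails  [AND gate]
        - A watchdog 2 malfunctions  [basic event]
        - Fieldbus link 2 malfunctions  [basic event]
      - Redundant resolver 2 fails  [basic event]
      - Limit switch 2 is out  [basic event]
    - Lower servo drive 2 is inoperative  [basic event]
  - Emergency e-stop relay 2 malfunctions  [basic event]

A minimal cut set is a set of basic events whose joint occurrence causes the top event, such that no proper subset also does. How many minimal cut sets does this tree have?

E-stop path inoperative [OR]: union of children's cut sets → 3 cut set(s).
Controller stage lost [OR]: union of children's cut sets → 3 cut set(s).
Safety interlock lost [OR]: union of children's cut sets → 8 cut set(s).
Brake chain unavailable [AND]: one cut set from each child combined → 8 × 1 × 1 × 1 = 8 cut set(s).
Servo loop unavailable [AND]: one cut set from each child combined → 1 × 1 × 8 = 8 cut set(s).
Feedback branch fails [AND]: one cut set from each child combined → 1 × 1 = 1 cut set(s).
E-stop path 2 down [AND]: one cut set from each child combined → 1 × 1 × 1 = 1 cut set(s).
Controller stage 2 down [OR]: union of children's cut sets → 2 cut set(s).
Robot arm uncommanded motion [OR]: union of children's cut sets → 11 cut set(s).

11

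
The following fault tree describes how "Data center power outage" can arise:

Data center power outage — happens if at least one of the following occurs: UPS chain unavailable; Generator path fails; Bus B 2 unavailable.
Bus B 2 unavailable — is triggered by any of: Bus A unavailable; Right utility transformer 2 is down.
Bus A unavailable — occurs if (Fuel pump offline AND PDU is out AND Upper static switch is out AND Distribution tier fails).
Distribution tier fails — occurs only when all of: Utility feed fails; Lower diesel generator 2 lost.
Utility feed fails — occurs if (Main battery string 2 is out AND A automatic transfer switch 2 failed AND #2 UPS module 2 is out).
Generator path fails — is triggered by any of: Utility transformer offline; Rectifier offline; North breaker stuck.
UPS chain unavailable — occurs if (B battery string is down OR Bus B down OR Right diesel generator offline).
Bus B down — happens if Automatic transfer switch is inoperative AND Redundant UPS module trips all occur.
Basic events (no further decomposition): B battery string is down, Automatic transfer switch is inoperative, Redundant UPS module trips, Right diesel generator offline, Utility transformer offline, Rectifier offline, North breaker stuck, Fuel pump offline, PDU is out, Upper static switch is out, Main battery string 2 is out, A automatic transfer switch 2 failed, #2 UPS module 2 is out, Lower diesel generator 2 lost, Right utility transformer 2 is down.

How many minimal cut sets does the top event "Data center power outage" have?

Bus B down [AND]: one cut set from each child combined → 1 × 1 = 1 cut set(s).
UPS chain unavailable [OR]: union of children's cut sets → 3 cut set(s).
Generator path fails [OR]: union of children's cut sets → 3 cut set(s).
Utility feed fails [AND]: one cut set from each child combined → 1 × 1 × 1 = 1 cut set(s).
Distribution tier fails [AND]: one cut set from each child combined → 1 × 1 = 1 cut set(s).
Bus A unavailable [AND]: one cut set from each child combined → 1 × 1 × 1 × 1 = 1 cut set(s).
Bus B 2 unavailable [OR]: union of children's cut sets → 2 cut set(s).
Data center power outage [OR]: union of children's cut sets → 8 cut set(s).
Minimal cut sets: {B battery string is down}; {Automatic transfer switch is inoperative, Redundant UPS module trips}; {Right diesel generator offline}; {Utility transformer offline}; {Rectifier offline}; {North breaker stuck}; {#2 UPS module 2 is out, A automatic transfer switch 2 failed, Fuel pump offline, Lower diesel generator 2 lost, Main battery string 2 is out, PDU is out, Upper static switch is out}; {Right utility transformer 2 is down}.

8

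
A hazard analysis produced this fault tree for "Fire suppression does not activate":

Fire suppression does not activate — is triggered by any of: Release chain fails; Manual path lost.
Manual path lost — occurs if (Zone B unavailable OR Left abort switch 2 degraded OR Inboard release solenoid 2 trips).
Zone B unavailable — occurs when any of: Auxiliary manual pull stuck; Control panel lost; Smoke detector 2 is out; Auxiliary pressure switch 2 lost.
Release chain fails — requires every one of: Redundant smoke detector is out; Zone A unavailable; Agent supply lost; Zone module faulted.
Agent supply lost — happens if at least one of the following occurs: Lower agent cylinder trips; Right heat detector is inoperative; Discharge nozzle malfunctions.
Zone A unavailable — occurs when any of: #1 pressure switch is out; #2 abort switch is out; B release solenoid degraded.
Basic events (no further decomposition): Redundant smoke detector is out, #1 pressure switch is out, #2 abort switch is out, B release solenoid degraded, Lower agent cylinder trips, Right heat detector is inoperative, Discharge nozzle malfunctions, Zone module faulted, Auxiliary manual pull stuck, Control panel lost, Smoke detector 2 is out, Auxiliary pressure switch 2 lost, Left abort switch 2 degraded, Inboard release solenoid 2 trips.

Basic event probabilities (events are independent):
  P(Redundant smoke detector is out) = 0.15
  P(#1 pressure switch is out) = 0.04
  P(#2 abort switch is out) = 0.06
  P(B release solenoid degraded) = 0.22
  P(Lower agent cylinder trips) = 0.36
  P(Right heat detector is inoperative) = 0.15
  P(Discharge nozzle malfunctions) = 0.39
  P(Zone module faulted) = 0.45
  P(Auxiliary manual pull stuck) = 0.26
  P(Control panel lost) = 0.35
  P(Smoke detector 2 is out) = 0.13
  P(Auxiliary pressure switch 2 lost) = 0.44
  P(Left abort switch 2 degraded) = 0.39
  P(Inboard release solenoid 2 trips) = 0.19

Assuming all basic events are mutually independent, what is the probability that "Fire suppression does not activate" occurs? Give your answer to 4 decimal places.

0.8858

P(Zone A unavailable) [OR] = 1 − (1−0.04) × (1−0.06) × (1−0.22) = 0.296128
P(Agent supply lost) [OR] = 1 − (1−0.36) × (1−0.15) × (1−0.39) = 0.668160
P(Release chain fails) [AND] = 0.15 × 0.296128 × 0.668160 × 0.45 = 0.013356
P(Zone B unavailable) [OR] = 1 − (1−0.26) × (1−0.35) × (1−0.13) × (1−0.44) = 0.765657
P(Manual path lost) [OR] = 1 − (1−0.765657) × (1−0.39) × (1−0.19) = 0.884211
P(Fire suppression does not activate) [OR] = 1 − (1−0.013356) × (1−0.884211) = 0.885757
Rounded to 4 decimal places: P(Fire suppression does not activate) ≈ 0.8858.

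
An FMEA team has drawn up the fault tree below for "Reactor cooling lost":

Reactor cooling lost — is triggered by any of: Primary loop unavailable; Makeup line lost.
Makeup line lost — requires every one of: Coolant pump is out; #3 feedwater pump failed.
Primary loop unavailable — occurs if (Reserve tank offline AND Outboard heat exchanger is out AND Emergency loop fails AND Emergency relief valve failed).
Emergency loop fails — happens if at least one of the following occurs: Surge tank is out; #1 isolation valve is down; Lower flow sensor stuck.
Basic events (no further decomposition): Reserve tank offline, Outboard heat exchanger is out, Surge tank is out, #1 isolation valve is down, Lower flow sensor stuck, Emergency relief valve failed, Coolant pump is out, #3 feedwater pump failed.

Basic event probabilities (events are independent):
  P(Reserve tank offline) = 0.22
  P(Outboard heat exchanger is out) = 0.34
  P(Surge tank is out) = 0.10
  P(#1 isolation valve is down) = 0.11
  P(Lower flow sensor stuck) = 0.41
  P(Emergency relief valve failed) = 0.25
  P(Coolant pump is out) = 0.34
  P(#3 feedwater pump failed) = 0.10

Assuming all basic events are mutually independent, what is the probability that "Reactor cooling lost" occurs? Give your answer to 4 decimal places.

0.0435

P(Emergency loop fails) [OR] = 1 − (1−0.10) × (1−0.11) × (1−0.41) = 0.527410
P(Primary loop unavailable) [AND] = 0.22 × 0.34 × 0.527410 × 0.25 = 0.009863
P(Makeup line lost) [AND] = 0.34 × 0.10 = 0.034000
P(Reactor cooling lost) [OR] = 1 − (1−0.009863) × (1−0.034000) = 0.043528
Rounded to 4 decimal places: P(Reactor cooling lost) ≈ 0.0435.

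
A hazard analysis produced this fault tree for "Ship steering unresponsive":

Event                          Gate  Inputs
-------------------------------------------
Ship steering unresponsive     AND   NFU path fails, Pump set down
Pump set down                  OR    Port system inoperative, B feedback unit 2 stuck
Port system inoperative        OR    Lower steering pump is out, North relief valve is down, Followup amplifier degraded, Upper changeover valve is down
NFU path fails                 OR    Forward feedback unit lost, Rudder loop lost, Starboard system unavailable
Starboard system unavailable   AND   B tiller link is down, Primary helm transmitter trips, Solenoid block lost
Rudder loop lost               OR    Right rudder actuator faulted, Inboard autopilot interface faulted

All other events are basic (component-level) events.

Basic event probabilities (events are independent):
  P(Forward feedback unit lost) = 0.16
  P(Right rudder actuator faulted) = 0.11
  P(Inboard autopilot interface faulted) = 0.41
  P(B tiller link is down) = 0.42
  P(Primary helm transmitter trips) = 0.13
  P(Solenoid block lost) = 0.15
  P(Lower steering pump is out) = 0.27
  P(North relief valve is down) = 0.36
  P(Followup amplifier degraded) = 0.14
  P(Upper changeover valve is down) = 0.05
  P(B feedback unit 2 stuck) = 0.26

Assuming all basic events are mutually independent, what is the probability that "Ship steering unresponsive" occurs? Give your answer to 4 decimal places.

0.4036

P(Rudder loop lost) [OR] = 1 − (1−0.11) × (1−0.41) = 0.474900
P(Starboard system unavailable) [AND] = 0.42 × 0.13 × 0.15 = 0.008190
P(NFU path fails) [OR] = 1 − (1−0.16) × (1−0.474900) × (1−0.008190) = 0.562528
P(Port system inoperative) [OR] = 1 − (1−0.27) × (1−0.36) × (1−0.14) × (1−0.05) = 0.618298
P(Pump set down) [OR] = 1 − (1−0.618298) × (1−0.26) = 0.717541
P(Ship steering unresponsive) [AND] = 0.562528 × 0.717541 = 0.403637
Rounded to 4 decimal places: P(Ship steering unresponsive) ≈ 0.4036.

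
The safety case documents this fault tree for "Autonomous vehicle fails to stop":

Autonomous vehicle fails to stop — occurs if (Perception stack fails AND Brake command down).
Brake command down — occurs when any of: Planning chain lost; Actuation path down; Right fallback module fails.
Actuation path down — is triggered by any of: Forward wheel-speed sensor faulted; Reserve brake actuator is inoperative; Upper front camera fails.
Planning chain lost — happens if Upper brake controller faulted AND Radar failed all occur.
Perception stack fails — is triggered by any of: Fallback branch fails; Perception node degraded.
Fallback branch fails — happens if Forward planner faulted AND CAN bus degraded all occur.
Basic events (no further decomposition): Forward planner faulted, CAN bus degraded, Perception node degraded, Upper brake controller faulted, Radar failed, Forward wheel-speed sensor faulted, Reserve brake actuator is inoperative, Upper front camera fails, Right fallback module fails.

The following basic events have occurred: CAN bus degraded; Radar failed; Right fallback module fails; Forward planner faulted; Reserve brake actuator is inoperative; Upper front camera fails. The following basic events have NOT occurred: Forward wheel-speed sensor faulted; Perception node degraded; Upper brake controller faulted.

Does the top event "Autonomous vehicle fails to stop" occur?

Fallback branch fails [AND]: Forward planner faulted=occurs, CAN bus degraded=occurs → all inputs occur → occurs.
Perception stack fails [OR]: Fallback branch fails=occurs, Perception node degraded=not → at least one input occurs → occurs.
Planning chain lost [AND]: Upper brake controller faulted=not, Radar failed=occurs → not all inputs occur → does not occur.
Actuation path down [OR]: Forward wheel-speed sensor faulted=not, Reserve brake actuator is inoperative=occurs, Upper front camera fails=occurs → at least one input occurs → occurs.
Brake command down [OR]: Planning chain lost=not, Actuation path down=occurs, Right fallback module fails=occurs → at least one input occurs → occurs.
Autonomous vehicle fails to stop [AND]: Perception stack fails=occurs, Brake command down=occurs → all inputs occur → occurs.

Yes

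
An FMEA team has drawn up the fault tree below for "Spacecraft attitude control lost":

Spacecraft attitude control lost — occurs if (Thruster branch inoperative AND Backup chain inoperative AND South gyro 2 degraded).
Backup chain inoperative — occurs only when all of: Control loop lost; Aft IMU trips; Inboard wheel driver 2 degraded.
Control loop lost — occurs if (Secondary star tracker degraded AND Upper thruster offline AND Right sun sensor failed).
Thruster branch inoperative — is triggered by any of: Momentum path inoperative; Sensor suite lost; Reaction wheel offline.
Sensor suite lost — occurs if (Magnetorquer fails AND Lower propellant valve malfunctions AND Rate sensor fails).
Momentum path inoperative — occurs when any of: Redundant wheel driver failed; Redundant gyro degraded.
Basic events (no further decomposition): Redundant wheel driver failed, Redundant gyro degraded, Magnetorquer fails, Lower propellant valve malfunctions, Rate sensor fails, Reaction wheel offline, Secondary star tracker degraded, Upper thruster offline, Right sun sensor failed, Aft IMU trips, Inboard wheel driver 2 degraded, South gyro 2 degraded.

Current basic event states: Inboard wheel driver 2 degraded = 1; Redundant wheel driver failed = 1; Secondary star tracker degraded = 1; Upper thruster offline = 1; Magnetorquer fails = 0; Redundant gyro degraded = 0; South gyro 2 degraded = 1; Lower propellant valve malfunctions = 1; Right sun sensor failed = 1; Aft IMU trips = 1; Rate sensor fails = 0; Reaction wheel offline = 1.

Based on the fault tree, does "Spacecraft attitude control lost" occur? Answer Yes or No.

Momentum path inoperative [OR]: Redundant wheel driver failed=occurs, Redundant gyro degraded=not → at least one input occurs → occurs.
Sensor suite lost [AND]: Magnetorquer fails=not, Lower propellant valve malfunctions=occurs, Rate sensor fails=not → not all inputs occur → does not occur.
Thruster branch inoperative [OR]: Momentum path inoperative=occurs, Sensor suite lost=not, Reaction wheel offline=occurs → at least one input occurs → occurs.
Control loop lost [AND]: Secondary star tracker degraded=occurs, Upper thruster offline=occurs, Right sun sensor failed=occurs → all inputs occur → occurs.
Backup chain inoperative [AND]: Control loop lost=occurs, Aft IMU trips=occurs, Inboard wheel driver 2 degraded=occurs → all inputs occur → occurs.
Spacecraft attitude control lost [AND]: Thruster branch inoperative=occurs, Backup chain inoperative=occurs, South gyro 2 degraded=occurs → all inputs occur → occurs.

Yes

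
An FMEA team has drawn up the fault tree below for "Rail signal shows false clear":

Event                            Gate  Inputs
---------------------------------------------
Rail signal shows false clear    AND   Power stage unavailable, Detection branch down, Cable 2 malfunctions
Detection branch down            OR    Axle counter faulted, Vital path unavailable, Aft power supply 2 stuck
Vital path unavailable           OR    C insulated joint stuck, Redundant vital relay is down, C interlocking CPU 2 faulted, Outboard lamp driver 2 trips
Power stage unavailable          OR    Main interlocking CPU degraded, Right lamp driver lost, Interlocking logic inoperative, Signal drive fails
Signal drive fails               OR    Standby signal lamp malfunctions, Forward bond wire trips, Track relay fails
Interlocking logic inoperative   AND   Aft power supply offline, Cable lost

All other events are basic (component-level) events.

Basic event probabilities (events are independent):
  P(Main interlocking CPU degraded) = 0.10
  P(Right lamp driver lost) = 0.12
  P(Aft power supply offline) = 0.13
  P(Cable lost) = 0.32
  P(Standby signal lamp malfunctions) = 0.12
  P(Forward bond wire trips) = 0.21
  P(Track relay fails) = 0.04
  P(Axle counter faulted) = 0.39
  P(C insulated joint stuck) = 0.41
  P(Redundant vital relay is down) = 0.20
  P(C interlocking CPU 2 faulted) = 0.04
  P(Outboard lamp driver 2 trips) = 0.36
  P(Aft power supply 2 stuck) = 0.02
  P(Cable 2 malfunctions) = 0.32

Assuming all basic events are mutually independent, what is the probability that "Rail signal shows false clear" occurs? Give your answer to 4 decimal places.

P(Interlocking logic inoperative) [AND] = 0.13 × 0.32 = 0.041600
P(Signal drive fails) [OR] = 1 − (1−0.12) × (1−0.21) × (1−0.04) = 0.332608
P(Power stage unavailable) [OR] = 1 − (1−0.10) × (1−0.12) × (1−0.041600) × (1−0.332608) = 0.493414
P(Vital path unavailable) [OR] = 1 − (1−0.41) × (1−0.20) × (1−0.04) × (1−0.36) = 0.710003
P(Detection branch down) [OR] = 1 − (1−0.39) × (1−0.710003) × (1−0.02) = 0.826640
P(Rail signal shows false clear) [AND] = 0.493414 × 0.826640 × 0.32 = 0.130520
Rounded to 4 decimal places: P(Rail signal shows false clear) ≈ 0.1305.

0.1305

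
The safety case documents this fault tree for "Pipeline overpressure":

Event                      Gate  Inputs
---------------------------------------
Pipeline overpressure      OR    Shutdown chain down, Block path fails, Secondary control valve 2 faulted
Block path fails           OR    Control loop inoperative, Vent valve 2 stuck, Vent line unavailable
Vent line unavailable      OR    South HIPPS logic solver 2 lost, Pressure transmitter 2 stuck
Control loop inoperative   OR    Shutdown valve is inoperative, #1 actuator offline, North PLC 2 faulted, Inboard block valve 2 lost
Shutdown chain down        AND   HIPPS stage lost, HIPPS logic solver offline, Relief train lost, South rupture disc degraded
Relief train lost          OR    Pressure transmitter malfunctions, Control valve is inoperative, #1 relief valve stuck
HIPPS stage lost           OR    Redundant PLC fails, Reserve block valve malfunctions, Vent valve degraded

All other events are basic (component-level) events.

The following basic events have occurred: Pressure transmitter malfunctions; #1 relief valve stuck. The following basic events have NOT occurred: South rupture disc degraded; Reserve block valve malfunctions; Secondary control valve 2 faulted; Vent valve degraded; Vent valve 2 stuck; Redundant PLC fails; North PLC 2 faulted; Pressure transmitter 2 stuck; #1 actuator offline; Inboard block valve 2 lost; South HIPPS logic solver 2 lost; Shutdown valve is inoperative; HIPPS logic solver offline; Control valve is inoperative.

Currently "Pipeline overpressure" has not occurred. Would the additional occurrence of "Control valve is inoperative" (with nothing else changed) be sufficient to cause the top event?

Counterfactual: set "Control valve is inoperative" to occurred.
HIPPS stage lost [OR]: Redundant PLC fails=not, Reserve block valve malfunctions=not, Vent valve degraded=not → no input occurs → does not occur.
Relief train lost [OR]: Pressure transmitter malfunctions=occurs, Control valve is inoperative=occurs, #1 relief valve stuck=occurs → at least one input occurs → occurs.
Shutdown chain down [AND]: HIPPS stage lost=not, HIPPS logic solver offline=not, Relief train lost=occurs, South rupture disc degraded=not → not all inputs occur → does not occur.
Control loop inoperative [OR]: Shutdown valve is inoperative=not, #1 actuator offline=not, North PLC 2 faulted=not, Inboard block valve 2 lost=not → no input occurs → does not occur.
Vent line unavailable [OR]: South HIPPS logic solver 2 lost=not, Pressure transmitter 2 stuck=not → no input occurs → does not occur.
Block path fails [OR]: Control loop inoperative=not, Vent valve 2 stuck=not, Vent line unavailable=not → no input occurs → does not occur.
Pipeline overpressure [OR]: Shutdown chain down=not, Block path fails=not, Secondary control valve 2 faulted=not → no input occurs → does not occur.

No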